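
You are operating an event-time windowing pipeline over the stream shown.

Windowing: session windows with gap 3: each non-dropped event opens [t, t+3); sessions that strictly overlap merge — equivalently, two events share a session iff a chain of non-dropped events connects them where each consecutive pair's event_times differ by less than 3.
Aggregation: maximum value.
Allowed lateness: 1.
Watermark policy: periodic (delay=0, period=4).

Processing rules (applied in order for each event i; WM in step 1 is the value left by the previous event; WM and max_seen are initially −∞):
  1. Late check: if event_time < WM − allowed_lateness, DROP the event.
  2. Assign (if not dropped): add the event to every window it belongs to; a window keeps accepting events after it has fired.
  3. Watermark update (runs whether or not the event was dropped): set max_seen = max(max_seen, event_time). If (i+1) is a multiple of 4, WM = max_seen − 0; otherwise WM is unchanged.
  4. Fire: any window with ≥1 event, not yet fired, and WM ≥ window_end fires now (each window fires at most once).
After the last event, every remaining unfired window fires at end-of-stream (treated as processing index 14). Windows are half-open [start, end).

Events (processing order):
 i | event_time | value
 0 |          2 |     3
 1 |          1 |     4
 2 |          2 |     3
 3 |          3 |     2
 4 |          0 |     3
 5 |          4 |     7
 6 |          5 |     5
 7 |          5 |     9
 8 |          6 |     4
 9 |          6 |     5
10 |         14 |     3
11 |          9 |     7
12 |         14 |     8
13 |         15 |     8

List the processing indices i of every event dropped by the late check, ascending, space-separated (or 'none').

4

i=0 t=2 v=3: → [2,5); WM=−∞
i=1 t=1 v=4: → [1,5); WM=−∞
i=2 t=2 v=3: → [1,5); WM=−∞
i=3 t=3 v=2: → [1,6); WM=3
i=4 t=0 v=3: DROP (t<3-1); WM=3
i=5 t=4 v=7: → [1,7); WM=3
i=6 t=5 v=5: → [1,8); WM=3
i=7 t=5 v=9: → [1,8); WM=5
i=8 t=6 v=4: → [1,9); WM=5
i=9 t=6 v=5: → [1,9); WM=5
i=10 t=14 v=3: → [14,17); WM=5
i=11 t=9 v=7: → [9,12); WM=14
i=12 t=14 v=8: → [14,17); WM=14
i=13 t=15 v=8: → [14,18); WM=14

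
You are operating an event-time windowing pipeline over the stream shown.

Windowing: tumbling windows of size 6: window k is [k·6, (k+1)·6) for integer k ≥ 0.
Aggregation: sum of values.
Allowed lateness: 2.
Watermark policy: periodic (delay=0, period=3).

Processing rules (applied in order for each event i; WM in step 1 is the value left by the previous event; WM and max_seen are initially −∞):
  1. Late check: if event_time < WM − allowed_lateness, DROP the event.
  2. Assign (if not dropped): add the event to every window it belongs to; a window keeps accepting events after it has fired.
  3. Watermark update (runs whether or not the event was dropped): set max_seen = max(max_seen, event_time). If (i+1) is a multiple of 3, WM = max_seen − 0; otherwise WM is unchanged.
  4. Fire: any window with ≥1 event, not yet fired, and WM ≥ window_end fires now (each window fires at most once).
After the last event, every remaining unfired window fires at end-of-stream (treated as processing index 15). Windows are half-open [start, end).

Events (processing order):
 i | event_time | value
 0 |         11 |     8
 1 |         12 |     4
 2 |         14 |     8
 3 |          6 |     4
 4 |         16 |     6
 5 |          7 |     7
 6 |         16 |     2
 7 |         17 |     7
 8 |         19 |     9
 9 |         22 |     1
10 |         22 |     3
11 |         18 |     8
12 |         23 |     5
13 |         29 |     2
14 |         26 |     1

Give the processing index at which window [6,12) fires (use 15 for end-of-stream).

i=0 t=11 v=8: → [6,12); WM=−∞
i=1 t=12 v=4: → [12,18); WM=−∞
i=2 t=14 v=8: → [12,18); WM=14; [6,12) fires=8
i=3 t=6 v=4: DROP (t<14-2); WM=14
i=4 t=16 v=6: → [12,18); WM=14
i=5 t=7 v=7: DROP (t<14-2); WM=16
i=6 t=16 v=2: → [12,18); WM=16
i=7 t=17 v=7: → [12,18); WM=16
i=8 t=19 v=9: → [18,24); WM=19; [12,18) fires=27
i=9 t=22 v=1: → [18,24); WM=19
i=10 t=22 v=3: → [18,24); WM=19
i=11 t=18 v=8: → [18,24); WM=22
i=12 t=23 v=5: → [18,24); WM=22
i=13 t=29 v=2: → [24,30); WM=22
i=14 t=26 v=1: → [24,30); WM=29; [18,24) fires=26

2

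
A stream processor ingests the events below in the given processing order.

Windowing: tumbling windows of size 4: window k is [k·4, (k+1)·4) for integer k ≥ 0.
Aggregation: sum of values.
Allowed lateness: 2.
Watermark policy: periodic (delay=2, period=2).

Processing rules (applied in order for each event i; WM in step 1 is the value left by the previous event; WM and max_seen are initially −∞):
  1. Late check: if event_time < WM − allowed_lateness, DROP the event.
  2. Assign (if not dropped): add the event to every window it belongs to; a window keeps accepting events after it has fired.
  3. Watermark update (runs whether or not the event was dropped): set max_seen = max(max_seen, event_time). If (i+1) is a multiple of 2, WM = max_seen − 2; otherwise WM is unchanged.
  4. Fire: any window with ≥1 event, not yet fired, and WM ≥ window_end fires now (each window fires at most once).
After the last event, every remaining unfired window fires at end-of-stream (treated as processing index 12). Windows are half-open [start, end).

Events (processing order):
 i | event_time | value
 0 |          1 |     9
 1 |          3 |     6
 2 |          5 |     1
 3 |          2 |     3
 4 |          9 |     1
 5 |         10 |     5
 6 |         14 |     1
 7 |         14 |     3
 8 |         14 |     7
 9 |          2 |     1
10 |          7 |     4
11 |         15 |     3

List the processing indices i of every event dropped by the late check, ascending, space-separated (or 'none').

9 10

i=0 t=1 v=9: → [0,4); WM=−∞
i=1 t=3 v=6: → [0,4); WM=1
i=2 t=5 v=1: → [4,8); WM=1
i=3 t=2 v=3: → [0,4); WM=3
i=4 t=9 v=1: → [8,12); WM=3
i=5 t=10 v=5: → [8,12); WM=8; [0,4) fires=18 [4,8) fires=1
i=6 t=14 v=1: → [12,16); WM=8
i=7 t=14 v=3: → [12,16); WM=12; [8,12) fires=6
i=8 t=14 v=7: → [12,16); WM=12
i=9 t=2 v=1: DROP (t<12-2); WM=12
i=10 t=7 v=4: DROP (t<12-2); WM=12
i=11 t=15 v=3: → [12,16); WM=13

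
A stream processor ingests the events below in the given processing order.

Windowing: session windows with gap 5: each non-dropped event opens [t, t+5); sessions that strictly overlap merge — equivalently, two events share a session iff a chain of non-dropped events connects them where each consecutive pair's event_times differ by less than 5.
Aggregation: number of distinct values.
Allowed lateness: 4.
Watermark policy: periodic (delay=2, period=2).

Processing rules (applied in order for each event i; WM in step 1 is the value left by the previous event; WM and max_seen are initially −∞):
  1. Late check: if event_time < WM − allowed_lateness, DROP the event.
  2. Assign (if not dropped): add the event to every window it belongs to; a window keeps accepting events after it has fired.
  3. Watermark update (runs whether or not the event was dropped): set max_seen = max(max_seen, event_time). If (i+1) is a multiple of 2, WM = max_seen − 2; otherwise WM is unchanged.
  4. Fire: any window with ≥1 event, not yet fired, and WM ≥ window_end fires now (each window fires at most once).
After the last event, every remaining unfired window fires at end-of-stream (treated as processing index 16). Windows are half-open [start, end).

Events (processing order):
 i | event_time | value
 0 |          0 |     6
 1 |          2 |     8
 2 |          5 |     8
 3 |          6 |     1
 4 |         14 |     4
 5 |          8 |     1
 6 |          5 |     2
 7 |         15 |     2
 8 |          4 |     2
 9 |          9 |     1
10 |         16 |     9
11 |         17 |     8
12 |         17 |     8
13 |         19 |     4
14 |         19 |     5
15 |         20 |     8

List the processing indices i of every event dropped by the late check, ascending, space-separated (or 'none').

i=0 t=0 v=6: → [0,5); WM=−∞
i=1 t=2 v=8: → [0,7); WM=0
i=2 t=5 v=8: → [0,10); WM=0
i=3 t=6 v=1: → [0,11); WM=4
i=4 t=14 v=4: → [14,19); WM=4
i=5 t=8 v=1: → [0,13); WM=12
i=6 t=5 v=2: DROP (t<12-4); WM=12
i=7 t=15 v=2: → [14,20); WM=13
i=8 t=4 v=2: DROP (t<13-4); WM=13
i=9 t=9 v=1: → [0,14); WM=13
i=10 t=16 v=9: → [14,21); WM=13
i=11 t=17 v=8: → [14,22); WM=15
i=12 t=17 v=8: → [14,22); WM=15
i=13 t=19 v=4: → [14,24); WM=17
i=14 t=19 v=5: → [14,24); WM=17
i=15 t=20 v=8: → [14,25); WM=18

6 8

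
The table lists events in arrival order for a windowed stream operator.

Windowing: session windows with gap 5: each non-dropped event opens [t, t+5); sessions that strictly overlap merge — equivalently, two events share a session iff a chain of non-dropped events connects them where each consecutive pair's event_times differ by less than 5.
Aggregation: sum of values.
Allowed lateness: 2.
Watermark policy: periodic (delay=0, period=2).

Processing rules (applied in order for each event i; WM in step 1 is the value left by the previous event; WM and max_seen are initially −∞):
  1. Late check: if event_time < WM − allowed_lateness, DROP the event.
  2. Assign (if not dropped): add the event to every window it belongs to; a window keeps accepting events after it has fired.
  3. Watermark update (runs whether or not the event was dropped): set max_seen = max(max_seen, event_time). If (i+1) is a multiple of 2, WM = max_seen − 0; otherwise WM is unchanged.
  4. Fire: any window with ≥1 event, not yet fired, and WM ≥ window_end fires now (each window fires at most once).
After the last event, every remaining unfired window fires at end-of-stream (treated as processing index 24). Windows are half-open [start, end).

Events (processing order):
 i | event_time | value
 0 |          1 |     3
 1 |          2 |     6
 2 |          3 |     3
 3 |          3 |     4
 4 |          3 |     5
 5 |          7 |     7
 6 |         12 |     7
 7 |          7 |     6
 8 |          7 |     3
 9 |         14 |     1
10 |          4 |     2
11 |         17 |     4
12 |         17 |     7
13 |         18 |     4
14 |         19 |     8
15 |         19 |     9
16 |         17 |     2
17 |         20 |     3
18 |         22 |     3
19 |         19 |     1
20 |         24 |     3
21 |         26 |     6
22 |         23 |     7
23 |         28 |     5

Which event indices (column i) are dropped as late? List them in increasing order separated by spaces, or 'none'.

8 10 22

i=0 t=1 v=3: → [1,6); WM=−∞
i=1 t=2 v=6: → [1,7); WM=2
i=2 t=3 v=3: → [1,8); WM=2
i=3 t=3 v=4: → [1,8); WM=3
i=4 t=3 v=5: → [1,8); WM=3
i=5 t=7 v=7: → [1,12); WM=7
i=6 t=12 v=7: → [12,17); WM=7
i=7 t=7 v=6: → [1,12); WM=12
i=8 t=7 v=3: DROP (t<12-2); WM=12
i=9 t=14 v=1: → [12,19); WM=14
i=10 t=4 v=2: DROP (t<14-2); WM=14
i=11 t=17 v=4: → [12,22); WM=17
i=12 t=17 v=7: → [12,22); WM=17
i=13 t=18 v=4: → [12,23); WM=18
i=14 t=19 v=8: → [12,24); WM=18
i=15 t=19 v=9: → [12,24); WM=19
i=16 t=17 v=2: → [12,24); WM=19
i=17 t=20 v=3: → [12,25); WM=20
i=18 t=22 v=3: → [12,27); WM=20
i=19 t=19 v=1: → [12,27); WM=22
i=20 t=24 v=3: → [12,29); WM=22
i=21 t=26 v=6: → [12,31); WM=26
i=22 t=23 v=7: DROP (t<26-2); WM=26
i=23 t=28 v=5: → [12,33); WM=28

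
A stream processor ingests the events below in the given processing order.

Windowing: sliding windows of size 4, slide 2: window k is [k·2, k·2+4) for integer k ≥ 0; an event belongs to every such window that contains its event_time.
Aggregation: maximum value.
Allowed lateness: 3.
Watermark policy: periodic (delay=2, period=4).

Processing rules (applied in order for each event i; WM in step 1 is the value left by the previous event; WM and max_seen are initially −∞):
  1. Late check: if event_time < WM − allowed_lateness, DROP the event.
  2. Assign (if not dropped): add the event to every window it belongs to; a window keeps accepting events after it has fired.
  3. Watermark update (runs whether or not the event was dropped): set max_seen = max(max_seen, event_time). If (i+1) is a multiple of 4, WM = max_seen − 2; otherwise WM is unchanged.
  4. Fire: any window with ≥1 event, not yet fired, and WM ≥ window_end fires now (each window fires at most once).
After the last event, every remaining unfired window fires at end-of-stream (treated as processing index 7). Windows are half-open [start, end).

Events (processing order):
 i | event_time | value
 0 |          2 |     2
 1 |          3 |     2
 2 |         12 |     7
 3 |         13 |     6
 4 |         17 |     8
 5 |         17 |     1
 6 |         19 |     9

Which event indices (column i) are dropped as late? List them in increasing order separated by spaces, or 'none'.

none

i=0 t=2 v=2: → [2,6),[0,4); WM=−∞
i=1 t=3 v=2: → [2,6),[0,4); WM=−∞
i=2 t=12 v=7: → [12,16),[10,14); WM=−∞
i=3 t=13 v=6: → [12,16),[10,14); WM=11; [0,4) fires=2 [2,6) fires=2
i=4 t=17 v=8: → [16,20),[14,18); WM=11
i=5 t=17 v=1: → [16,20),[14,18); WM=11
i=6 t=19 v=9: → [18,22),[16,20); WM=11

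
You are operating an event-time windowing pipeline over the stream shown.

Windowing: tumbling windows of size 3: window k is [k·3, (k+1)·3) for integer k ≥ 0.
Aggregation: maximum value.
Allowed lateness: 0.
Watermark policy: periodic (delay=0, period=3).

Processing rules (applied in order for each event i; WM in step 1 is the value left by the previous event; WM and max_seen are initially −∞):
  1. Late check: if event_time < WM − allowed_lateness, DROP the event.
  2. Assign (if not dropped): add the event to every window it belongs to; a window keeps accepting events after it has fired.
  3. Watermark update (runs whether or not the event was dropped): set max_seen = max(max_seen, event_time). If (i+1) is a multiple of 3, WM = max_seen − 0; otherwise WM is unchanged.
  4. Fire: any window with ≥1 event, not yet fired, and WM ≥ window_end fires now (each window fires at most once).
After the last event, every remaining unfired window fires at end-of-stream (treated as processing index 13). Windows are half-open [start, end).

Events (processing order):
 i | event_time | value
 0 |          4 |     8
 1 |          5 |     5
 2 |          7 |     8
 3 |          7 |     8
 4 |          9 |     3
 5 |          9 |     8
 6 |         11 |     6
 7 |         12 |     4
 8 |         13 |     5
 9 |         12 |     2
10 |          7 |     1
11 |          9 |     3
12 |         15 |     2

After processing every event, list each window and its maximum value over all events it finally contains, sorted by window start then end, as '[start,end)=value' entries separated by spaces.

i=0 t=4 v=8: → [3,6); WM=−∞
i=1 t=5 v=5: → [3,6); WM=−∞
i=2 t=7 v=8: → [6,9); WM=7; [3,6) fires=8
i=3 t=7 v=8: → [6,9); WM=7
i=4 t=9 v=3: → [9,12); WM=7
i=5 t=9 v=8: → [9,12); WM=9; [6,9) fires=8
i=6 t=11 v=6: → [9,12); WM=9
i=7 t=12 v=4: → [12,15); WM=9
i=8 t=13 v=5: → [12,15); WM=13; [9,12) fires=8
i=9 t=12 v=2: DROP (t<13-0); WM=13
i=10 t=7 v=1: DROP (t<13-0); WM=13
i=11 t=9 v=3: DROP (t<13-0); WM=13
i=12 t=15 v=2: → [15,18); WM=13

[3,6)=8 [6,9)=8 [9,12)=8 [12,15)=5 [15,18)=2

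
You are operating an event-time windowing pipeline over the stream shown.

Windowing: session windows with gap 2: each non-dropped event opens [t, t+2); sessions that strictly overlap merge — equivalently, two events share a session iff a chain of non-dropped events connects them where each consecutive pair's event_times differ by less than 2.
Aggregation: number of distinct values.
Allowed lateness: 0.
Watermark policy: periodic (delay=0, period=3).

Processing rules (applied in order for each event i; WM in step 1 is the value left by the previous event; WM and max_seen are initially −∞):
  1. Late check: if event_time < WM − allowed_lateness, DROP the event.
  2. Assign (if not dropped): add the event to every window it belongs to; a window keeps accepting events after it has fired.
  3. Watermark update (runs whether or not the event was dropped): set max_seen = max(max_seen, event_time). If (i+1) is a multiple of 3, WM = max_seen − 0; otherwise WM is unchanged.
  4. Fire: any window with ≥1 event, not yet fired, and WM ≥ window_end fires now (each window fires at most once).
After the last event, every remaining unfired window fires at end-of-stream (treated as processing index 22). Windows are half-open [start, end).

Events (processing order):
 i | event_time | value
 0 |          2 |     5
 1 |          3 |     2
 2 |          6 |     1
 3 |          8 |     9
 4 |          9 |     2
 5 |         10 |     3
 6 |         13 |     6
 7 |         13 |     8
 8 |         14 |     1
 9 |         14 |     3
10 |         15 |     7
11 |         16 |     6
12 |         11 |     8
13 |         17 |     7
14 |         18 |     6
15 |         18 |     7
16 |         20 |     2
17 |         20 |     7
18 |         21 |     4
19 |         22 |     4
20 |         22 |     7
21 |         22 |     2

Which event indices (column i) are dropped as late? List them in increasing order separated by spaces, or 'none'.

i=0 t=2 v=5: → [2,4); WM=−∞
i=1 t=3 v=2: → [2,5); WM=−∞
i=2 t=6 v=1: → [6,8); WM=6
i=3 t=8 v=9: → [8,10); WM=6
i=4 t=9 v=2: → [8,11); WM=6
i=5 t=10 v=3: → [8,12); WM=10
i=6 t=13 v=6: → [13,15); WM=10
i=7 t=13 v=8: → [13,15); WM=10
i=8 t=14 v=1: → [13,16); WM=14
i=9 t=14 v=3: → [13,16); WM=14
i=10 t=15 v=7: → [13,17); WM=14
i=11 t=16 v=6: → [13,18); WM=16
i=12 t=11 v=8: DROP (t<16-0); WM=16
i=13 t=17 v=7: → [13,19); WM=16
i=14 t=18 v=6: → [13,20); WM=18
i=15 t=18 v=7: → [13,20); WM=18
i=16 t=20 v=2: → [20,22); WM=18
i=17 t=20 v=7: → [20,22); WM=20
i=18 t=21 v=4: → [20,23); WM=20
i=19 t=22 v=4: → [20,24); WM=20
i=20 t=22 v=7: → [20,24); WM=22
i=21 t=22 v=2: → [20,24); WM=22

12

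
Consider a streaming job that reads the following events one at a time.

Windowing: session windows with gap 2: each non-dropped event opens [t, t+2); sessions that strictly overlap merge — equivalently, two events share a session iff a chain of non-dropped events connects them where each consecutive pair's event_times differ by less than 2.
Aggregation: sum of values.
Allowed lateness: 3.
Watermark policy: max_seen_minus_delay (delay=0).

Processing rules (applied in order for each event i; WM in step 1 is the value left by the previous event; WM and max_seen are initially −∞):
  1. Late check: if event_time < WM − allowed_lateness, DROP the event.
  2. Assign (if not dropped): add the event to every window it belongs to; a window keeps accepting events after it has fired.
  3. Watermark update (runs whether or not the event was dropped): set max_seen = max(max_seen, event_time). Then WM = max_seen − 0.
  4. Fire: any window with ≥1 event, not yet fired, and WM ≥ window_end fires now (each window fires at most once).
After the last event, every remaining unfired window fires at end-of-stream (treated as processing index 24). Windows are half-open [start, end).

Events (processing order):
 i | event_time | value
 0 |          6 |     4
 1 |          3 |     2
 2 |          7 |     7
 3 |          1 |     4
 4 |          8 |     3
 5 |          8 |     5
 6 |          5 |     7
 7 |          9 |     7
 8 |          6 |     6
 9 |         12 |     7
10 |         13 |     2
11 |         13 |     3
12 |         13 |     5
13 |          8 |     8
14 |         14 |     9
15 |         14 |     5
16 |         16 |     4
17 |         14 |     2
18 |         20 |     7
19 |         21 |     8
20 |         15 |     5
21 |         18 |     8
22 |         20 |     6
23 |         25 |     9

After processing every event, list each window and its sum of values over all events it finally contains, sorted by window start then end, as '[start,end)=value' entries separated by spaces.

[3,5)=2 [5,11)=39 [12,16)=33 [16,18)=4 [18,20)=8 [20,23)=21 [25,27)=9

i=0 t=6 v=4: → [6,8); WM=6
i=1 t=3 v=2: → [3,5); WM=6
i=2 t=7 v=7: → [6,9); WM=7
i=3 t=1 v=4: DROP (t<7-3); WM=7
i=4 t=8 v=3: → [6,10); WM=8
i=5 t=8 v=5: → [6,10); WM=8
i=6 t=5 v=7: → [5,10); WM=8
i=7 t=9 v=7: → [5,11); WM=9
i=8 t=6 v=6: → [5,11); WM=9
i=9 t=12 v=7: → [12,14); WM=12
i=10 t=13 v=2: → [12,15); WM=13
i=11 t=13 v=3: → [12,15); WM=13
i=12 t=13 v=5: → [12,15); WM=13
i=13 t=8 v=8: DROP (t<13-3); WM=13
i=14 t=14 v=9: → [12,16); WM=14
i=15 t=14 v=5: → [12,16); WM=14
i=16 t=16 v=4: → [16,18); WM=16
i=17 t=14 v=2: → [12,16); WM=16
i=18 t=20 v=7: → [20,22); WM=20
i=19 t=21 v=8: → [20,23); WM=21
i=20 t=15 v=5: DROP (t<21-3); WM=21
i=21 t=18 v=8: → [18,20); WM=21
i=22 t=20 v=6: → [20,23); WM=21
i=23 t=25 v=9: → [25,27); WM=25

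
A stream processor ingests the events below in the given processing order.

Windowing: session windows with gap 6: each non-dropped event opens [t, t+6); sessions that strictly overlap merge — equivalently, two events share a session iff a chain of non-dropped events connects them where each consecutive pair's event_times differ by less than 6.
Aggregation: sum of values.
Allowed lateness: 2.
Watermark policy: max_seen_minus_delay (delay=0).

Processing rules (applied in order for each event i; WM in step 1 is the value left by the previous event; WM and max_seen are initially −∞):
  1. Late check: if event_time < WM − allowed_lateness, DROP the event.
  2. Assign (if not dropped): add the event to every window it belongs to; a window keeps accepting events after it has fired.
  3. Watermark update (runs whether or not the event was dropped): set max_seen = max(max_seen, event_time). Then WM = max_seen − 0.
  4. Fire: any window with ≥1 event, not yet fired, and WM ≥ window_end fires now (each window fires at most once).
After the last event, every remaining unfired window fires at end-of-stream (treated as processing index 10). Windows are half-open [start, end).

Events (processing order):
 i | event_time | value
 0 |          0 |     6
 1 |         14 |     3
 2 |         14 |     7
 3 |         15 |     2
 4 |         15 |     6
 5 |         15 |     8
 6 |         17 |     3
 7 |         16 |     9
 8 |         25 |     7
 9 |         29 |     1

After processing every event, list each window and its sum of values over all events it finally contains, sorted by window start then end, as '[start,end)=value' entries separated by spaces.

[0,6)=6 [14,23)=38 [25,35)=8

i=0 t=0 v=6: → [0,6); WM=0
i=1 t=14 v=3: → [14,20); WM=14
i=2 t=14 v=7: → [14,20); WM=14
i=3 t=15 v=2: → [14,21); WM=15
i=4 t=15 v=6: → [14,21); WM=15
i=5 t=15 v=8: → [14,21); WM=15
i=6 t=17 v=3: → [14,23); WM=17
i=7 t=16 v=9: → [14,23); WM=17
i=8 t=25 v=7: → [25,31); WM=25
i=9 t=29 v=1: → [25,35); WM=29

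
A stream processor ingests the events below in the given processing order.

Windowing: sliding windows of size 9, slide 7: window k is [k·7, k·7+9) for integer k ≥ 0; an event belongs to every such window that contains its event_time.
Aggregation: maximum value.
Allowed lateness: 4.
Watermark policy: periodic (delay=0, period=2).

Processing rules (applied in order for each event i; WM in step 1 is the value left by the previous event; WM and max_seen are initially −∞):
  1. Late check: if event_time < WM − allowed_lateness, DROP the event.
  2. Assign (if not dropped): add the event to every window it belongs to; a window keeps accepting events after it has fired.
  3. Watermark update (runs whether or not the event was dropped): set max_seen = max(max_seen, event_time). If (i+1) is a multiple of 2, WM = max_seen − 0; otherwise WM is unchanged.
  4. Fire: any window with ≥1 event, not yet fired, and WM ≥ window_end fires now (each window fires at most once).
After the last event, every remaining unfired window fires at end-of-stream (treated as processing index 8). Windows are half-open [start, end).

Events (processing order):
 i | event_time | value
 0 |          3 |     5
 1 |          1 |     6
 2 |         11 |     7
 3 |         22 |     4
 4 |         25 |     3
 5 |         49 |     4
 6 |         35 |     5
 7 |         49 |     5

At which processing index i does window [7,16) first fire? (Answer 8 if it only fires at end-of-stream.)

i=0 t=3 v=5: → [0,9); WM=−∞
i=1 t=1 v=6: → [0,9); WM=3
i=2 t=11 v=7: → [7,16); WM=3
i=3 t=22 v=4: → [21,30),[14,23); WM=22; [0,9) fires=6 [7,16) fires=7
i=4 t=25 v=3: → [21,30); WM=22
i=5 t=49 v=4: → [49,58),[42,51); WM=49; [14,23) fires=4 [21,30) fires=4
i=6 t=35 v=5: DROP (t<49-4); WM=49
i=7 t=49 v=5: → [49,58),[42,51); WM=49

3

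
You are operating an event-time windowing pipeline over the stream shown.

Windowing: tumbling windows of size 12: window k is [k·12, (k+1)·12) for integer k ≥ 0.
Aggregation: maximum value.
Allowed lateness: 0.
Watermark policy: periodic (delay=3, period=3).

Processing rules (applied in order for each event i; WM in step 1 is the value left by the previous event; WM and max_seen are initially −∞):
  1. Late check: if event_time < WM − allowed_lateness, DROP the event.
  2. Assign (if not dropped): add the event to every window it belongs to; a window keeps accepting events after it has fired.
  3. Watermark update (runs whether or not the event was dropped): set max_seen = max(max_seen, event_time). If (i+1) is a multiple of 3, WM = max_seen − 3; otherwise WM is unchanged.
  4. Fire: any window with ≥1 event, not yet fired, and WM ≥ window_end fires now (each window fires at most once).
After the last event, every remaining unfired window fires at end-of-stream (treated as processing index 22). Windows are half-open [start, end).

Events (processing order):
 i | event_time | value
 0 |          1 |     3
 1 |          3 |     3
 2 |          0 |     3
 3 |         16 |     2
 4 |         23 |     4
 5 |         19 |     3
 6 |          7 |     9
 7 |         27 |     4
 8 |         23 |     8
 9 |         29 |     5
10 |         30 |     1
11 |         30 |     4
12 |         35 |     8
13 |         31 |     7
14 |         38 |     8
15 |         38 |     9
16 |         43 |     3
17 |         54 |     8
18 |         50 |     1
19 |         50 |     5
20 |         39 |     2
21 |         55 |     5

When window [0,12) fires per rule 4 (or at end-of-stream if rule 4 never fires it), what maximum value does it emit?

i=0 t=1 v=3: → [0,12); WM=−∞
i=1 t=3 v=3: → [0,12); WM=−∞
i=2 t=0 v=3: → [0,12); WM=0
i=3 t=16 v=2: → [12,24); WM=0
i=4 t=23 v=4: → [12,24); WM=0
i=5 t=19 v=3: → [12,24); WM=20; [0,12) fires=3
i=6 t=7 v=9: DROP (t<20-0); WM=20
i=7 t=27 v=4: → [24,36); WM=20
i=8 t=23 v=8: → [12,24); WM=24; [12,24) fires=8
i=9 t=29 v=5: → [24,36); WM=24
i=10 t=30 v=1: → [24,36); WM=24
i=11 t=30 v=4: → [24,36); WM=27
i=12 t=35 v=8: → [24,36); WM=27
i=13 t=31 v=7: → [24,36); WM=27
i=14 t=38 v=8: → [36,48); WM=35
i=15 t=38 v=9: → [36,48); WM=35
i=16 t=43 v=3: → [36,48); WM=35
i=17 t=54 v=8: → [48,60); WM=51; [24,36) fires=8 [36,48) fires=9
i=18 t=50 v=1: DROP (t<51-0); WM=51
i=19 t=50 v=5: DROP (t<51-0); WM=51
i=20 t=39 v=2: DROP (t<51-0); WM=51
i=21 t=55 v=5: → [48,60); WM=51

3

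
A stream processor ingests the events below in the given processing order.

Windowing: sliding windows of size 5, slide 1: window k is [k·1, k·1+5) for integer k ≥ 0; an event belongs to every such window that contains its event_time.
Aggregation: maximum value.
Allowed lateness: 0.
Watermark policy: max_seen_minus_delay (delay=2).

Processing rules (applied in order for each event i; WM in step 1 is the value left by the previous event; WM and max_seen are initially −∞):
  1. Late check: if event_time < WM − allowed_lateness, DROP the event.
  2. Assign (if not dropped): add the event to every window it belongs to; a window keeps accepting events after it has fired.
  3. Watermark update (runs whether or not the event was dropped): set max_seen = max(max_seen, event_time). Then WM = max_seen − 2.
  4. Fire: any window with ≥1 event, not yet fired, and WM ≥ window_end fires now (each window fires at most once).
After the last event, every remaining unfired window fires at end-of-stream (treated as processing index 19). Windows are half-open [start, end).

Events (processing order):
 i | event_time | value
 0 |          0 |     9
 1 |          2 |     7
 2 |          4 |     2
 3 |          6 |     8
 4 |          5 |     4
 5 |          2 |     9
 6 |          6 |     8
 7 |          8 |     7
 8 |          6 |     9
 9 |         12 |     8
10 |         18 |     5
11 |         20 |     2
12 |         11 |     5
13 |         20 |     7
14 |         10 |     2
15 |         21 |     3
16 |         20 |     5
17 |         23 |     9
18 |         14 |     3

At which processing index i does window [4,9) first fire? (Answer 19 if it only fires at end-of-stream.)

i=0 t=0 v=9: → [0,5); WM=-2
i=1 t=2 v=7: → [2,7),[1,6),[0,5); WM=0
i=2 t=4 v=2: → [4,9),[3,8),[2,7),[1,6),[0,5); WM=2
i=3 t=6 v=8: → [6,11),[5,10),[4,9),[3,8),[2,7); WM=4
i=4 t=5 v=4: → [5,10),[4,9),[3,8),[2,7),[1,6); WM=4
i=5 t=2 v=9: DROP (t<4-0); WM=4
i=6 t=6 v=8: → [6,11),[5,10),[4,9),[3,8),[2,7); WM=4
i=7 t=8 v=7: → [8,13),[7,12),[6,11),[5,10),[4,9); WM=6; [0,5) fires=9 [1,6) fires=7
i=8 t=6 v=9: → [6,11),[5,10),[4,9),[3,8),[2,7); WM=6
i=9 t=12 v=8: → [12,17),[11,16),[10,15),[9,14),[8,13); WM=10; [2,7) fires=9 [3,8) fires=9 [4,9) fires=9 [5,10) fires=9
i=10 t=18 v=5: → [18,23),[17,22),[16,21),[15,20),[14,19); WM=16; [6,11) fires=9 [7,12) fires=7 [8,13) fires=8 [9,14) fires=8 [10,15) fires=8 [11,16) fires=8
i=11 t=20 v=2: → [20,25),[19,24),[18,23),[17,22),[16,21); WM=18; [12,17) fires=8
i=12 t=11 v=5: DROP (t<18-0); WM=18
i=13 t=20 v=7: → [20,25),[19,24),[18,23),[17,22),[16,21); WM=18
i=14 t=10 v=2: DROP (t<18-0); WM=18
i=15 t=21 v=3: → [21,26),[20,25),[19,24),[18,23),[17,22); WM=19; [14,19) fires=5
i=16 t=20 v=5: → [20,25),[19,24),[18,23),[17,22),[16,21); WM=19
i=17 t=23 v=9: → [23,28),[22,27),[21,26),[20,25),[19,24); WM=21; [15,20) fires=5 [16,21) fires=7
i=18 t=14 v=3: DROP (t<21-0); WM=21

9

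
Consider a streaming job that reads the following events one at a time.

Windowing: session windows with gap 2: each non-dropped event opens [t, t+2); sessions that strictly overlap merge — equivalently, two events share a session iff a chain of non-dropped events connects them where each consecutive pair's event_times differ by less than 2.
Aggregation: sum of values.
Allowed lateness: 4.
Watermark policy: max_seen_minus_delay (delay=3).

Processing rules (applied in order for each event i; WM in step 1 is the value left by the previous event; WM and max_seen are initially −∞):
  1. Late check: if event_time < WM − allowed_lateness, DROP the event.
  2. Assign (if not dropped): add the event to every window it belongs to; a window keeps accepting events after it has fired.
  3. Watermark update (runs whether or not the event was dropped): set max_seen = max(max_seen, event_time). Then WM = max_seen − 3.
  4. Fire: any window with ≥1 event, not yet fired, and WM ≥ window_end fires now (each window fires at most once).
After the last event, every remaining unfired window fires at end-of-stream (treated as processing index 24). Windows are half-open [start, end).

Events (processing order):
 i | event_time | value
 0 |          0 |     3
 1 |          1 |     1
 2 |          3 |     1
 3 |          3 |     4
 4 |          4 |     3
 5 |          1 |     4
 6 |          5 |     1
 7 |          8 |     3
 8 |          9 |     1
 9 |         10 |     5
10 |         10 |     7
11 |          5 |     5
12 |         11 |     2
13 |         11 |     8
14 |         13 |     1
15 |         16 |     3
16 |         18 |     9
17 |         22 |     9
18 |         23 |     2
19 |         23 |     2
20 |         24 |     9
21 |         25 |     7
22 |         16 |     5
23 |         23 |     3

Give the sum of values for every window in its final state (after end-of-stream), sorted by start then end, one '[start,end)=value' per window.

[0,3)=8 [3,7)=14 [8,13)=26 [13,15)=1 [16,18)=3 [18,20)=9 [22,27)=32

i=0 t=0 v=3: → [0,2); WM=-3
i=1 t=1 v=1: → [0,3); WM=-2
i=2 t=3 v=1: → [3,5); WM=0
i=3 t=3 v=4: → [3,5); WM=0
i=4 t=4 v=3: → [3,6); WM=1
i=5 t=1 v=4: → [0,3); WM=1
i=6 t=5 v=1: → [3,7); WM=2
i=7 t=8 v=3: → [8,10); WM=5
i=8 t=9 v=1: → [8,11); WM=6
i=9 t=10 v=5: → [8,12); WM=7
i=10 t=10 v=7: → [8,12); WM=7
i=11 t=5 v=5: → [3,7); WM=7
i=12 t=11 v=2: → [8,13); WM=8
i=13 t=11 v=8: → [8,13); WM=8
i=14 t=13 v=1: → [13,15); WM=10
i=15 t=16 v=3: → [16,18); WM=13
i=16 t=18 v=9: → [18,20); WM=15
i=17 t=22 v=9: → [22,24); WM=19
i=18 t=23 v=2: → [22,25); WM=20
i=19 t=23 v=2: → [22,25); WM=20
i=20 t=24 v=9: → [22,26); WM=21
i=21 t=25 v=7: → [22,27); WM=22
i=22 t=16 v=5: DROP (t<22-4); WM=22
i=23 t=23 v=3: → [22,27); WM=22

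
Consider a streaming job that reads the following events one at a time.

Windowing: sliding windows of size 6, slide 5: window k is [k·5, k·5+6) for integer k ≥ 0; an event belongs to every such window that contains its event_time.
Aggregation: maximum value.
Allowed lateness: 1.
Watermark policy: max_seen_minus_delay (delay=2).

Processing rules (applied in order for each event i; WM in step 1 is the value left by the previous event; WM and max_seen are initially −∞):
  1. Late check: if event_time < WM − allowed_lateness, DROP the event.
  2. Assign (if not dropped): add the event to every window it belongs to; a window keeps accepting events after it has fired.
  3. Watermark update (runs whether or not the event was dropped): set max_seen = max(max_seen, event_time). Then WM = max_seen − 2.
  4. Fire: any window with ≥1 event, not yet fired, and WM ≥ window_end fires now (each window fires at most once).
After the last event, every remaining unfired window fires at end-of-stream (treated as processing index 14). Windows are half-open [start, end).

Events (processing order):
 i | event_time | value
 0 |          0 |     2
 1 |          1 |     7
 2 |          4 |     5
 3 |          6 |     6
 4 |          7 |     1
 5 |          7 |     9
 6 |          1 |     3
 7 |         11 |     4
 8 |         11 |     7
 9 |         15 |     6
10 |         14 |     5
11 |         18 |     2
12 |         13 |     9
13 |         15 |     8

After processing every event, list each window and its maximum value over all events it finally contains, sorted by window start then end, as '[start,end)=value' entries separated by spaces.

[0,6)=7 [5,11)=9 [10,16)=8 [15,21)=8

i=0 t=0 v=2: → [0,6); WM=-2
i=1 t=1 v=7: → [0,6); WM=-1
i=2 t=4 v=5: → [0,6); WM=2
i=3 t=6 v=6: → [5,11); WM=4
i=4 t=7 v=1: → [5,11); WM=5
i=5 t=7 v=9: → [5,11); WM=5
i=6 t=1 v=3: DROP (t<5-1); WM=5
i=7 t=11 v=4: → [10,16); WM=9; [0,6) fires=7
i=8 t=11 v=7: → [10,16); WM=9
i=9 t=15 v=6: → [15,21),[10,16); WM=13; [5,11) fires=9
i=10 t=14 v=5: → [10,16); WM=13
i=11 t=18 v=2: → [15,21); WM=16; [10,16) fires=7
i=12 t=13 v=9: DROP (t<16-1); WM=16
i=13 t=15 v=8: → [15,21),[10,16); WM=16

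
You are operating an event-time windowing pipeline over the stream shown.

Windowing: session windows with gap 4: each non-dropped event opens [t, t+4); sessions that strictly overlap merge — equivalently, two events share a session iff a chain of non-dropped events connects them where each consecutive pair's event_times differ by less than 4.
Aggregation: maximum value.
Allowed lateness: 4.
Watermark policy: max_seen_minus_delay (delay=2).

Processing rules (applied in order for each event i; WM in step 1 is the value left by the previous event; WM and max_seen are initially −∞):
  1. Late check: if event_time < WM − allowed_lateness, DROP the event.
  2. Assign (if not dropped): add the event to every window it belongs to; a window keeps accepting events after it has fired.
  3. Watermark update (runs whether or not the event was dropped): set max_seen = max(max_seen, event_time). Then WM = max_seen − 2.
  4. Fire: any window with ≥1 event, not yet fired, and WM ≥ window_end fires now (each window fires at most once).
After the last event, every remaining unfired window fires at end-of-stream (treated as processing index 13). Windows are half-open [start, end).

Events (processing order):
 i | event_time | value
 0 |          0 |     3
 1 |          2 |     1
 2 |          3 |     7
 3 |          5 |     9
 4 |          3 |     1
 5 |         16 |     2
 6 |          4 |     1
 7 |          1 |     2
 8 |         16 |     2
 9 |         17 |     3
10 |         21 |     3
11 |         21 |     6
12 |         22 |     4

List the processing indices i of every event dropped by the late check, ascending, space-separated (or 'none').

6 7

i=0 t=0 v=3: → [0,4); WM=-2
i=1 t=2 v=1: → [0,6); WM=0
i=2 t=3 v=7: → [0,7); WM=1
i=3 t=5 v=9: → [0,9); WM=3
i=4 t=3 v=1: → [0,9); WM=3
i=5 t=16 v=2: → [16,20); WM=14
i=6 t=4 v=1: DROP (t<14-4); WM=14
i=7 t=1 v=2: DROP (t<14-4); WM=14
i=8 t=16 v=2: → [16,20); WM=14
i=9 t=17 v=3: → [16,21); WM=15
i=10 t=21 v=3: → [21,25); WM=19
i=11 t=21 v=6: → [21,25); WM=19
i=12 t=22 v=4: → [21,26); WM=20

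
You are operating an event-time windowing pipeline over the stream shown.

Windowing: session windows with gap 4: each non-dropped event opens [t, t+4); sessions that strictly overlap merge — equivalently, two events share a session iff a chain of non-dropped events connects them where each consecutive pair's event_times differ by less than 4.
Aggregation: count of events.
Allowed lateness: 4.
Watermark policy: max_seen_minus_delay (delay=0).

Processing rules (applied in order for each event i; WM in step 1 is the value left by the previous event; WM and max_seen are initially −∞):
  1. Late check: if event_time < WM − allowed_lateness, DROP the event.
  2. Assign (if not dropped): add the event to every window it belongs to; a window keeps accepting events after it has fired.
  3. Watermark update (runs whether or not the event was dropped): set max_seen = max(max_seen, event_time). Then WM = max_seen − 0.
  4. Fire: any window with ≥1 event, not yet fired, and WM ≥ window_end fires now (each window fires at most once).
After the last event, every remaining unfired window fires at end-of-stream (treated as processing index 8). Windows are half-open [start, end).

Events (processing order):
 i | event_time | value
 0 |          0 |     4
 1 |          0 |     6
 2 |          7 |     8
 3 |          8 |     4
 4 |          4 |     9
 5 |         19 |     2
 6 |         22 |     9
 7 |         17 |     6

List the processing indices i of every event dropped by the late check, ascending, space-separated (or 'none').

7

i=0 t=0 v=4: → [0,4); WM=0
i=1 t=0 v=6: → [0,4); WM=0
i=2 t=7 v=8: → [7,11); WM=7
i=3 t=8 v=4: → [7,12); WM=8
i=4 t=4 v=9: → [4,12); WM=8
i=5 t=19 v=2: → [19,23); WM=19
i=6 t=22 v=9: → [19,26); WM=22
i=7 t=17 v=6: DROP (t<22-4); WM=22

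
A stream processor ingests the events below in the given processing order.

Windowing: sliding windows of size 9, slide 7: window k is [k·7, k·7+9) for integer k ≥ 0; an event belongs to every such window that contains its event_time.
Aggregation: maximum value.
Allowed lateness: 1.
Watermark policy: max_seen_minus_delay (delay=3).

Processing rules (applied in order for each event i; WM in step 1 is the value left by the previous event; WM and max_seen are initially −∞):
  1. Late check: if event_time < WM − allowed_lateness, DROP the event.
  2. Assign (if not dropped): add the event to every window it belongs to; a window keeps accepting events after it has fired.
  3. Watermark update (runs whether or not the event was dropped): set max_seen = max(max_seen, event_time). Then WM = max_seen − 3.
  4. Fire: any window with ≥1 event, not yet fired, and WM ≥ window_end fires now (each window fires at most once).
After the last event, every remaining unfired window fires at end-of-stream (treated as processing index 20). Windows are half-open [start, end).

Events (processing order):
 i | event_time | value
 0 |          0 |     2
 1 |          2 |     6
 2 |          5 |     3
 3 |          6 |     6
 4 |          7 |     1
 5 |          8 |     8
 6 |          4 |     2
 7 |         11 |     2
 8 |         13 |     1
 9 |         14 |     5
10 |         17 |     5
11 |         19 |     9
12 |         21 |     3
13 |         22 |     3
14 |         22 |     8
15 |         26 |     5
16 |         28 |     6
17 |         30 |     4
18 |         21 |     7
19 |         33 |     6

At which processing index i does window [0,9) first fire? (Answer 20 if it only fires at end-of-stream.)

i=0 t=0 v=2: → [0,9); WM=-3
i=1 t=2 v=6: → [0,9); WM=-1
i=2 t=5 v=3: → [0,9); WM=2
i=3 t=6 v=6: → [0,9); WM=3
i=4 t=7 v=1: → [7,16),[0,9); WM=4
i=5 t=8 v=8: → [7,16),[0,9); WM=5
i=6 t=4 v=2: → [0,9); WM=5
i=7 t=11 v=2: → [7,16); WM=8
i=8 t=13 v=1: → [7,16); WM=10; [0,9) fires=8
i=9 t=14 v=5: → [14,23),[7,16); WM=11
i=10 t=17 v=5: → [14,23); WM=14
i=11 t=19 v=9: → [14,23); WM=16; [7,16) fires=8
i=12 t=21 v=3: → [21,30),[14,23); WM=18
i=13 t=22 v=3: → [21,30),[14,23); WM=19
i=14 t=22 v=8: → [21,30),[14,23); WM=19
i=15 t=26 v=5: → [21,30); WM=23; [14,23) fires=9
i=16 t=28 v=6: → [28,37),[21,30); WM=25
i=17 t=30 v=4: → [28,37); WM=27
i=18 t=21 v=7: DROP (t<27-1); WM=27
i=19 t=33 v=6: → [28,37); WM=30; [21,30) fires=8

8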